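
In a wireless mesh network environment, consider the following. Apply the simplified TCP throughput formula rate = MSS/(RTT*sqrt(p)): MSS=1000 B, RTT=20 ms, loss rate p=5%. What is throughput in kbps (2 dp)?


Given: MSS = 1000 bytes, RTT = 20 ms, loss = 5%
RTT in seconds = 20 / 1000 = 0.02
Loss rate = 5% = 0.05
sqrt(loss) = sqrt(0.05) = 0.223606797750
Throughput (bytes/s) = 1000 / (0.02 * 0.223606797750) = 223606.7977
Throughput (kbps) = 223606.7977 * 8 / 1000 = 1788.854382 -> 1788.85 kbps (2 dp)

1788.85


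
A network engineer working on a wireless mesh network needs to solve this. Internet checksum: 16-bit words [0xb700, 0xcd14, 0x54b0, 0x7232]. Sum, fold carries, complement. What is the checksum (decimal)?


Given words: [0xb700, 0xcd14, 0x54b0, 0x7232]
Step 1: Sum all words
Raw sum = 46848 + 52500 + 21680 + 29234 = 150262
Step 2: Fold carry: (19190 + 2) = 19192
One's complement = ~19192 & 0xFFFF = 46343

46343


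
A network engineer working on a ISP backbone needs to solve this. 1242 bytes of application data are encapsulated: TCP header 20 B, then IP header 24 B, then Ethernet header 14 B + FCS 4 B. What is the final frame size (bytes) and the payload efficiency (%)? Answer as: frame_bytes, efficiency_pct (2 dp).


TCP segment = 1242 + 20 = 1262 B
IP packet = 1262 + 24 = 1286 B
Ethernet frame = 1286 + 14 + 4 = 1304 B
Efficiency = app / frame = 1242 / 1304 = 0.952454 = 95.2454% -> 95.25% (2 dp)

1304, 95.25


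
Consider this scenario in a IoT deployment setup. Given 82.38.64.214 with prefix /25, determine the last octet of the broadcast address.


Given: IP = 82.38.64.214, prefix = /25
Host bits = 32 - 25 = 7
Network last octet = 214 AND mask = 128
Host part size = 2^7 - 1 = 127
Broadcast last octet = 128 OR 127 = 255

255


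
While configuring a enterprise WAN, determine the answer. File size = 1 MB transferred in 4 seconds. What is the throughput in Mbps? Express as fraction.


Given: file = 1 MB, time = 4 s
File in Mb = 1 * 8 = 8 Mb
Throughput = 8 / 4 Mbps
Throughput = 2 Mbps

2


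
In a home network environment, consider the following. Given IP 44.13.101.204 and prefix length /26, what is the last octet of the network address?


Given: IP = 44.13.101.204, prefix = /26
Subnet mask = 255.255.255.192
Last octet of IP: 204
Last octet of mask: 192
Network last octet = 204 AND 192 = 192

192


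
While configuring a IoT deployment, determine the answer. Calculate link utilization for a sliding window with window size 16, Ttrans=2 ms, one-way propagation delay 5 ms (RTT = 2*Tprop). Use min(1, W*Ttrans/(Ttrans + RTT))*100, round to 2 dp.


Given: W = 16, Ttrans = 2 ms, RTT = 10 ms (= 2 * Tprop, Tprop = 5 ms)
Cycle time = Ttrans + RTT = 2 + 10 = 12 ms (first packet sent until its ACK returns)
W * Ttrans = 16 * 2 = 32 ms of sending per cycle
W * Ttrans / (Ttrans + RTT) = 32 / 12 = 2.666667
U = min(1, 2.666667) = 1.000000
U% = 100.00%

100.00


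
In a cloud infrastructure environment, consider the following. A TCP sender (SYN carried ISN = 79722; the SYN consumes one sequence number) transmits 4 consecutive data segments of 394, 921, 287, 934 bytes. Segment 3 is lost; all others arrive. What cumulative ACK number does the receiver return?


SYN uses sequence number 79722; first data byte = ISN + 1 = 79723.
Segment 1: SEQ = 79723, len = 394 B, covers [79723, 80116]
Segment 2: SEQ = 80117, len = 921 B, covers [80117, 81037]
Segment 3: SEQ = 81038, len = 287 B, covers [81038, 81324] [LOST]
Segment 4: SEQ = 81325, len = 934 B, covers [81325, 82258]
In-order data received: bytes [79723, 81037] (segments 1..2).
Segment 3 missing -> gap begins at byte 81038; later segments buffered out of order.
Cumulative ACK = next expected in-order byte = 79723 + 394 + 921 = 81038

81038


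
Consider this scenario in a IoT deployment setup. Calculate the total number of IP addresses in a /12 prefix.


Given: CIDR prefix /12
Host bits = 32 - 12 = 20
Total addresses = 2^20 = 1048576

1048576


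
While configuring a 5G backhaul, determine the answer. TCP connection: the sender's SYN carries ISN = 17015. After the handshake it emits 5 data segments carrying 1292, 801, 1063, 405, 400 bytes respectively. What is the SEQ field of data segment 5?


The SYN occupies sequence number ISN = 17015, so the first data byte is ISN + 1 = 17016.
SEQ of data segment i = (ISN + 1) + sum of payload sizes of segments 1..i-1.
Segment 1: SEQ = 17016, payload = 1292 bytes
Segment 2: SEQ = 18308, payload = 801 bytes
Segment 3: SEQ = 19109, payload = 1063 bytes
Segment 4: SEQ = 20172, payload = 405 bytes
Segment 5: SEQ = 20577, payload = 400 bytes
SEQ of segment 5 = 17016 + 1292 + 801 + 1063 + 405 = 20577

20577


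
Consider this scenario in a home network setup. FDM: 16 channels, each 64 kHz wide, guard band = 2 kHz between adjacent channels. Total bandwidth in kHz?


Given: 16 channels, 64 kHz each, guard = 2 kHz
Channel bandwidth = 16 * 64 = 1024 kHz
Guard bands = 15 gaps * 2 kHz = 30 kHz
Total = 1024 + 30 = 1054 kHz

1054


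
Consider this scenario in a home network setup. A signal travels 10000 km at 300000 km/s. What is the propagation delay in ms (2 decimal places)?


Given: distance = 10000 km, speed = 300000 km/s
Delay = distance / speed = 10000 / 300000 seconds
Delay in ms = 10000 * 1000 / 300000
Delay = 33.3333 ms
Rounded to 2 dp = 33.33 ms

33.33


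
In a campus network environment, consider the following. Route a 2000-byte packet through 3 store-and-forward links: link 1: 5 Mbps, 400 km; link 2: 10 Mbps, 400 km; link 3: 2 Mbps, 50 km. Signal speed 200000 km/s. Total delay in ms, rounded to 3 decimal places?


Packet = 2000 bytes = 16000 bits. Store-and-forward: sum (t_trans + t_prop) per link.
Link 1: t_trans = 16000/(5*10^6) s = 3.2000 ms; t_prop = 400/200000 s = 2.0000 ms; subtotal = 5.2000 ms
Link 2: t_trans = 16000/(10*10^6) s = 1.6000 ms; t_prop = 400/200000 s = 2.0000 ms; subtotal = 3.6000 ms
Link 3: t_trans = 16000/(2*10^6) s = 8.0000 ms; t_prop = 50/200000 s = 0.2500 ms; subtotal = 8.2500 ms
End-to-end = 5.2000 + 3.6000 + 8.2500 = 17.0500 ms -> 17.050 ms (3 dp)

17.050


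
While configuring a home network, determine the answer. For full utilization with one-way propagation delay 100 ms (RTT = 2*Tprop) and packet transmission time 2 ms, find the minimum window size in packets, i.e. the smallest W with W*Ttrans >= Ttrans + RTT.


Given: Ttrans = 2 ms, RTT = 200 ms (= 2 * Tprop, Tprop = 100 ms)
Time until first ACK returns = Ttrans + RTT = 2 + 200 = 202 ms
Need W * Ttrans >= Ttrans + RTT  ->  W >= (Ttrans + RTT) / Ttrans
(Ttrans + RTT) / Ttrans = 202 / 2 = 101
W_min = ceil(101) = 101

101


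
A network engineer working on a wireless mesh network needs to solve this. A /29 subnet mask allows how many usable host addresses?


Given: subnet mask /29
Host bits = 32 - 29 = 3
Total addresses = 2^3 = 8
Usable hosts = 8 - 2 (network + broadcast) = 6

6


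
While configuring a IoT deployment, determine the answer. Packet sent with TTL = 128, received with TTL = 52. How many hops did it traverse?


Given: initial TTL = 128, received TTL = 52
Hops = initial TTL - received TTL
Hops = 128 - 52 = 76

76


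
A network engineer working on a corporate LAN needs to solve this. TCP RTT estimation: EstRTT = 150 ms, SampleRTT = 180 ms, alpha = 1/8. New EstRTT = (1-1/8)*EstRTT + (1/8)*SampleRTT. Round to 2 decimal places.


Given: EstRTT = 150 ms, SampleRTT = 180 ms, alpha = 1/8
New EstRTT = (1 - alpha) * EstRTT + alpha * SampleRTT
(7/8) * 150 = 131.25
(1/8) * 180 = 22.5
New EstRTT = 131.25 + 22.5 = 153.75 ms -> 153.75 ms (2 dp)

153.75


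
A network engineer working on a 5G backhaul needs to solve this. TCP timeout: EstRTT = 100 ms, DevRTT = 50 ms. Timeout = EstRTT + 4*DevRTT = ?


Given: EstRTT = 100 ms, DevRTT = 50 ms
Timeout = EstRTT + 4 * DevRTT
4 * DevRTT = 4 * 50 = 200
Timeout = 100 + 200 = 300 ms

300


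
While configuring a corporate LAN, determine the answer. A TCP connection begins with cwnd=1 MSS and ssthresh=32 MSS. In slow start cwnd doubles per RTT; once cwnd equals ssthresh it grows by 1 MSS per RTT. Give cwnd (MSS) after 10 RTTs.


RTT 0: cwnd = 1 MSS (initial)
RTT 1: cwnd = 2 MSS (slow start, doubled)
RTT 2: cwnd = 4 MSS (slow start, doubled)
RTT 3: cwnd = 8 MSS (slow start, doubled)
RTT 4: cwnd = 16 MSS (slow start, doubled)
RTT 5: cwnd = 32 MSS (slow start, doubled)
RTT 6: cwnd = 33 MSS (congestion avoidance, +1)
RTT 7: cwnd = 34 MSS (congestion avoidance, +1)
RTT 8: cwnd = 35 MSS (congestion avoidance, +1)
RTT 9: cwnd = 36 MSS (congestion avoidance, +1)
RTT 10: cwnd = 37 MSS (congestion avoidance, +1)

37


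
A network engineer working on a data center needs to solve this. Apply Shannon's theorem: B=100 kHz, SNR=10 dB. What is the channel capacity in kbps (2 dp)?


Given: B = 100 kHz, SNR = 10 dB
SNR linear = 10^(10/10) = 10
1 + SNR = 11
log2(11) = 3.4594316186
C = 100 * 1000 * 3.4594316186 = 345943.1619 bps
C = 345.943162 kbps -> 345.94 kbps (2 dp)

345.94


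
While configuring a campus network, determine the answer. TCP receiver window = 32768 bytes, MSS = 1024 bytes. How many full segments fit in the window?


Given: RWND = 32768 bytes, MSS = 1024 bytes
Full segments = floor(RWND / MSS)
Full segments = floor(32768 / 1024)
Full segments = floor(32.0) = 32

32


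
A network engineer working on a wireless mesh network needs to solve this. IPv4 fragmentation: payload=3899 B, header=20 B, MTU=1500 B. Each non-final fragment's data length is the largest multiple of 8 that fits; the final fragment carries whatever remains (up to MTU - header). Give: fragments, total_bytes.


Max data per non-final fragment = floor((MTU - header)/8)*8 = floor((1500 - 20)/8)*8 = floor(1480/8)*8 = 1480 B
Final fragment needs no 8-byte alignment: it can carry up to MTU - header = 1480 B
Non-final fragments needed = ceil((payload - 1480) / 1480) = ceil(2419/1480) = ceil(1.6345) = 2
Number of fragments = 2 + 1 = 3
Fragment sizes (data): 2 * 1480 B + 939 B (last, 939 <= 1480 OK)
Total bytes sent = payload + n_frags * header = 3899 + 3*20 = 3899 + 60 = 3959 B

3, 3959


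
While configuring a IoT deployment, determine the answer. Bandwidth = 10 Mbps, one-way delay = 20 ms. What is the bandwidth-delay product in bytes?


Given: bandwidth = 10 Mbps, delay = 20 ms
BDP in bits = 10 * 10^6 * 20 / 1000
BDP in bits = 200000
BDP in bytes = 200000 / 8 = 25000

25000


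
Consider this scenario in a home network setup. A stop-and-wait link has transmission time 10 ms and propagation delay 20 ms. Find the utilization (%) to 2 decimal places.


Given: Ttrans = 10 ms, Tprop = 20 ms
RTT = 2 * Tprop = 2 * 20 = 40 ms
U = Ttrans / (Ttrans + RTT)
U = 10 / (10 + 40)
U = 10 / 50 = 0.2
U% = 20.00%

20.00


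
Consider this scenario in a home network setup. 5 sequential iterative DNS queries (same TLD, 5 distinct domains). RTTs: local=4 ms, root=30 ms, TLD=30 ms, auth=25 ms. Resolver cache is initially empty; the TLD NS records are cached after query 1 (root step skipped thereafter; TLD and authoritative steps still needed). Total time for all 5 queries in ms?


Lookup 1 (cold cache): local + root + TLD + auth = 4 + 30 + 30 + 25 = 89 ms
Lookups 2..5 (TLD NS cached -> skip root; new domain -> still ask TLD and auth): local + TLD + auth = 4 + 30 + 25 = 59 ms each
Remaining 4 lookups: 4 * 59 = 236 ms
Total = 89 + 236 = 325 ms

325


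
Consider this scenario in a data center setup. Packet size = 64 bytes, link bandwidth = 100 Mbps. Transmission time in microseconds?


Given: packet = 64 bytes, bandwidth = 100 Mbps
Packet in bits = 64 * 8 = 512 bits
Bandwidth = 100 * 10^6 = 100000000 bps
Time = 512 / 100000000 seconds
Time in us = 512 * 10^6 / 100000000 = 5.12

5.12


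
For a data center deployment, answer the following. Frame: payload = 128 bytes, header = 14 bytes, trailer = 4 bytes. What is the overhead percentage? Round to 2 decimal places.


Given: payload = 128 B, header = 14 B, trailer = 4 B
Overhead bytes = header + trailer = 14 + 4 = 18
Total frame = payload + overhead = 128 + 18 = 146
Overhead % = 18 / 146 * 100 = 12.3288% -> 12.33% (2 dp)

12.33


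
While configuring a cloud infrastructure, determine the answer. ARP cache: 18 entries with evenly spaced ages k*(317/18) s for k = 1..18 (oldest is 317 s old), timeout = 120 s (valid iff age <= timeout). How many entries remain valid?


Ages are k * 317/18 s for k = 1..18 (spacing = 17.6111 s).
Entry k is valid iff k * 317/18 <= 120 iff k <= 18 * 120 / 317 = 6.8139
n_valid = floor(6.8139) = 6
(n_stale = 18 - 6 = 12)

6


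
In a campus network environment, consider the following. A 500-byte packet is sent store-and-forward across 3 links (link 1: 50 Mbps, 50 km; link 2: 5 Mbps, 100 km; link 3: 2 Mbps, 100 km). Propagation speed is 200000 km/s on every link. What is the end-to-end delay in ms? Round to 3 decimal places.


Packet = 500 bytes = 4000 bits. Store-and-forward: sum (t_trans + t_prop) per link.
Link 1: t_trans = 4000/(50*10^6) s = 0.0800 ms; t_prop = 50/200000 s = 0.2500 ms; subtotal = 0.3300 ms
Link 2: t_trans = 4000/(5*10^6) s = 0.8000 ms; t_prop = 100/200000 s = 0.5000 ms; subtotal = 1.3000 ms
Link 3: t_trans = 4000/(2*10^6) s = 2.0000 ms; t_prop = 100/200000 s = 0.5000 ms; subtotal = 2.5000 ms
End-to-end = 0.3300 + 1.3000 + 2.5000 = 4.1300 ms -> 4.130 ms (3 dp)

4.130


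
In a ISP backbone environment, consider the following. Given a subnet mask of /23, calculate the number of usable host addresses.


Given: subnet mask /23
Host bits = 32 - 23 = 9
Total addresses = 2^9 = 512
Usable hosts = 512 - 2 (network + broadcast) = 510

510


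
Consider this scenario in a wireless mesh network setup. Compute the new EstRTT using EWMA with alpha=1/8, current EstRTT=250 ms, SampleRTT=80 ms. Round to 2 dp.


Given: EstRTT = 250 ms, SampleRTT = 80 ms, alpha = 1/8
New EstRTT = (1 - alpha) * EstRTT + alpha * SampleRTT
(7/8) * 250 = 218.75
(1/8) * 80 = 10
New EstRTT = 218.75 + 10 = 228.75 ms -> 228.75 ms (2 dp)

228.75


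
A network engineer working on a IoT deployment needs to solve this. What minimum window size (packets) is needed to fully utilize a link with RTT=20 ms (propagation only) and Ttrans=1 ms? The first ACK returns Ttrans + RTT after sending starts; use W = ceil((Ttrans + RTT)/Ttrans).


Given: Ttrans = 1 ms, RTT = 20 ms (= 2 * Tprop, Tprop = 10 ms)
Time until first ACK returns = Ttrans + RTT = 1 + 20 = 21 ms
Need W * Ttrans >= Ttrans + RTT  ->  W >= (Ttrans + RTT) / Ttrans
(Ttrans + RTT) / Ttrans = 21 / 1 = 21
W_min = ceil(21) = 21

21


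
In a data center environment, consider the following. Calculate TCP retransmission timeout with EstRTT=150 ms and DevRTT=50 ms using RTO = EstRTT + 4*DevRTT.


Given: EstRTT = 150 ms, DevRTT = 50 ms
Timeout = EstRTT + 4 * DevRTT
4 * DevRTT = 4 * 50 = 200
Timeout = 150 + 200 = 350 ms

350


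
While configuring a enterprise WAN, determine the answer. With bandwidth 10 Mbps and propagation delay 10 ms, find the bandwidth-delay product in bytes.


Given: bandwidth = 10 Mbps, delay = 10 ms
BDP in bits = 10 * 10^6 * 10 / 1000
BDP in bits = 100000
BDP in bytes = 100000 / 8 = 12500

12500


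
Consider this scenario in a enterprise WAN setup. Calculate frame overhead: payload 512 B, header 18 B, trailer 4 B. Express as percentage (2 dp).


Given: payload = 512 B, header = 18 B, trailer = 4 B
Overhead bytes = header + trailer = 18 + 4 = 22
Total frame = payload + overhead = 512 + 22 = 534
Overhead % = 22 / 534 * 100 = 4.1199% -> 4.12% (2 dp)

4.12


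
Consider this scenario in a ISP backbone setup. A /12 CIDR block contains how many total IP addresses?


Given: CIDR prefix /12
Host bits = 32 - 12 = 20
Total addresses = 2^20 = 1048576

1048576


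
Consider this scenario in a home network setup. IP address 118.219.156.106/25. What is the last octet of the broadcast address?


Given: IP = 118.219.156.106, prefix = /25
Host bits = 32 - 25 = 7
Network last octet = 106 AND mask = 0
Host part size = 2^7 - 1 = 127
Broadcast last octet = 0 OR 127 = 127

127


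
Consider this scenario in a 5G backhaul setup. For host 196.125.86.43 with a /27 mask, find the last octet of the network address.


Given: IP = 196.125.86.43, prefix = /27
Subnet mask = 255.255.255.224
Last octet of IP: 43
Last octet of mask: 224
Network last octet = 43 AND 224 = 32

32


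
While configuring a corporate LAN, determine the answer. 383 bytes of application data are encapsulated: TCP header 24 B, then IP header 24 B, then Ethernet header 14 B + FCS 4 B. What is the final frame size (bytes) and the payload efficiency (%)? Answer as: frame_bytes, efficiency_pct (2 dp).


TCP segment = 383 + 24 = 407 B
IP packet = 407 + 24 = 431 B
Ethernet frame = 431 + 14 + 4 = 449 B
Efficiency = app / frame = 383 / 449 = 0.853007 = 85.3007% -> 85.30% (2 dp)

449, 85.30


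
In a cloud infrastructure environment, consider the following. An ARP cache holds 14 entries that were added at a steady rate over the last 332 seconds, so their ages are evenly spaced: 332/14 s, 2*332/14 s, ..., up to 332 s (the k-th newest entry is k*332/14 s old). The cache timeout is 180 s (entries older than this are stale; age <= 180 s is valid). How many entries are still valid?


Ages are k * 332/14 s for k = 1..14 (spacing = 23.7143 s).
Entry k is valid iff k * 332/14 <= 180 iff k <= 14 * 180 / 332 = 7.5904
n_valid = floor(7.5904) = 7
(n_stale = 14 - 7 = 7)

7


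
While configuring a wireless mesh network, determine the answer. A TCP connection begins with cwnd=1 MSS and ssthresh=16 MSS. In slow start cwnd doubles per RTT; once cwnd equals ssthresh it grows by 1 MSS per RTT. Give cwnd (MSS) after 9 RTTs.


RTT 0: cwnd = 1 MSS (initial)
RTT 1: cwnd = 2 MSS (slow start, doubled)
RTT 2: cwnd = 4 MSS (slow start, doubled)
RTT 3: cwnd = 8 MSS (slow start, doubled)
RTT 4: cwnd = 16 MSS (slow start, doubled)
RTT 5: cwnd = 17 MSS (congestion avoidance, +1)
RTT 6: cwnd = 18 MSS (congestion avoidance, +1)
RTT 7: cwnd = 19 MSS (congestion avoidance, +1)
RTT 8: cwnd = 20 MSS (congestion avoidance, +1)
RTT 9: cwnd = 21 MSS (congestion avoidance, +1)

21


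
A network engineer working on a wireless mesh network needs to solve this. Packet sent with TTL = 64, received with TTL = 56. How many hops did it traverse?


Given: initial TTL = 64, received TTL = 56
Hops = initial TTL - received TTL
Hops = 64 - 56 = 8

8


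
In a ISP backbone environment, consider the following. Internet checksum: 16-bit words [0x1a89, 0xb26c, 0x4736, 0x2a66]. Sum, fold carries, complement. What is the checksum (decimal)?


Given words: [0x1a89, 0xb26c, 0x4736, 0x2a66]
Step 1: Sum all words
Raw sum = 6793 + 45676 + 18230 + 10854 = 81553
Step 2: Fold carry: (16017 + 1) = 16018
One's complement = ~16018 & 0xFFFF = 49517

49517


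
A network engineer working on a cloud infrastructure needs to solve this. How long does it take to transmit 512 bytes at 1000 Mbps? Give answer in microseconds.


Given: packet = 512 bytes, bandwidth = 1000 Mbps
Packet in bits = 512 * 8 = 4096 bits
Bandwidth = 1000 * 10^6 = 1000000000 bps
Time = 4096 / 1000000000 seconds
Time in us = 4096 * 10^6 / 1000000000 = 4.096

4.096


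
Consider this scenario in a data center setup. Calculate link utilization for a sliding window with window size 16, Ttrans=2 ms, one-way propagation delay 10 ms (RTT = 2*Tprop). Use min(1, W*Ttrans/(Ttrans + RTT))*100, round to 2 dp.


Given: W = 16, Ttrans = 2 ms, RTT = 20 ms (= 2 * Tprop, Tprop = 10 ms)
Cycle time = Ttrans + RTT = 2 + 20 = 22 ms (first packet sent until its ACK returns)
W * Ttrans = 16 * 2 = 32 ms of sending per cycle
W * Ttrans / (Ttrans + RTT) = 32 / 22 = 1.454545
U = min(1, 1.454545) = 1.000000
U% = 100.00%

100.00


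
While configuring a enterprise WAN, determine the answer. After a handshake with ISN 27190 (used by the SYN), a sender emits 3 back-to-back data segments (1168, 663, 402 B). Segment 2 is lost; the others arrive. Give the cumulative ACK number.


SYN uses sequence number 27190; first data byte = ISN + 1 = 27191.
Segment 1: SEQ = 27191, len = 1168 B, covers [27191, 28358]
Segment 2: SEQ = 28359, len = 663 B, covers [28359, 29021] [LOST]
Segment 3: SEQ = 29022, len = 402 B, covers [29022, 29423]
In-order data received: bytes [27191, 28358] (segments 1..1).
Segment 2 missing -> gap begins at byte 28359; later segments buffered out of order.
Cumulative ACK = next expected in-order byte = 27191 + 1168 = 28359

28359


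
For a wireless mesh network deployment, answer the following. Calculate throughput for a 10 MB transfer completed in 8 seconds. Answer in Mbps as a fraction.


Given: file = 10 MB, time = 8 s
File in Mb = 10 * 8 = 80 Mb
Throughput = 80 / 8 Mbps
Throughput = 10 Mbps

10


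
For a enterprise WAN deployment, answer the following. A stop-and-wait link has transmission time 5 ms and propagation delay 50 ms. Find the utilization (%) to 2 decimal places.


Given: Ttrans = 5 ms, Tprop = 50 ms
RTT = 2 * Tprop = 2 * 50 = 100 ms
U = Ttrans / (Ttrans + RTT)
U = 5 / (5 + 100)
U = 5 / 105 = 0.047619
U% = 4.76%

4.76


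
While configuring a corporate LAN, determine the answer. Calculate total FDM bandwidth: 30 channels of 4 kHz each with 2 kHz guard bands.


Given: 30 channels, 4 kHz each, guard = 2 kHz
Channel bandwidth = 30 * 4 = 120 kHz
Guard bands = 29 gaps * 2 kHz = 58 kHz
Total = 120 + 58 = 178 kHz

178


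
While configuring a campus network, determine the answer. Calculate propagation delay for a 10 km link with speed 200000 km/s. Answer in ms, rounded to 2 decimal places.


Given: distance = 10 km, speed = 200000 km/s
Delay = distance / speed = 10 / 200000 seconds
Delay in ms = 10 * 1000 / 200000
Delay = 0.0500 ms
Rounded to 2 dp = 0.05 ms

0.05


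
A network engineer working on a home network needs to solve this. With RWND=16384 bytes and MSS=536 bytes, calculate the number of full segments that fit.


Given: RWND = 16384 bytes, MSS = 536 bytes
Full segments = floor(RWND / MSS)
Full segments = floor(16384 / 536)
Full segments = floor(30.5672) = 30

30


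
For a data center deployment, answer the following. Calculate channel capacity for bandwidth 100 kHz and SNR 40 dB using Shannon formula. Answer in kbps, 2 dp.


Given: B = 100 kHz, SNR = 40 dB
SNR linear = 10^(40/10) = 10000
1 + SNR = 10001
log2(10001) = 13.2878566418
C = 100 * 1000 * 13.2878566418 = 1328785.6642 bps
C = 1328.785664 kbps -> 1328.79 kbps (2 dp)

1328.79


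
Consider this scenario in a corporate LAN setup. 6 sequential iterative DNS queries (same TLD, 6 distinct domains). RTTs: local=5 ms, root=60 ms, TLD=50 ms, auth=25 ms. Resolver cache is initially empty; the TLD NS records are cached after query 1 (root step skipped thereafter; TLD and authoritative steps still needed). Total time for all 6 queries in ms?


Lookup 1 (cold cache): local + root + TLD + auth = 5 + 60 + 50 + 25 = 140 ms
Lookups 2..6 (TLD NS cached -> skip root; new domain -> still ask TLD and auth): local + TLD + auth = 5 + 50 + 25 = 80 ms each
Remaining 5 lookups: 5 * 80 = 400 ms
Total = 140 + 400 = 540 ms

540


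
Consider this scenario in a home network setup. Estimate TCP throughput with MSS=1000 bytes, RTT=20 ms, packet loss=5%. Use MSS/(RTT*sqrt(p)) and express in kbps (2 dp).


Given: MSS = 1000 bytes, RTT = 20 ms, loss = 5%
RTT in seconds = 20 / 1000 = 0.02
Loss rate = 5% = 0.05
sqrt(loss) = sqrt(0.05) = 0.223606797750
Throughput (bytes/s) = 1000 / (0.02 * 0.223606797750) = 223606.7977
Throughput (kbps) = 223606.7977 * 8 / 1000 = 1788.854382 -> 1788.85 kbps (2 dp)

1788.85


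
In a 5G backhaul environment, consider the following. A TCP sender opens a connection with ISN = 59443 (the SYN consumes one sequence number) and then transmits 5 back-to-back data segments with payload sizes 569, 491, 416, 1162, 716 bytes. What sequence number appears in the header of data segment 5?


The SYN occupies sequence number ISN = 59443, so the first data byte is ISN + 1 = 59444.
SEQ of data segment i = (ISN + 1) + sum of payload sizes of segments 1..i-1.
Segment 1: SEQ = 59444, payload = 569 bytes
Segment 2: SEQ = 60013, payload = 491 bytes
Segment 3: SEQ = 60504, payload = 416 bytes
Segment 4: SEQ = 60920, payload = 1162 bytes
Segment 5: SEQ = 62082, payload = 716 bytes
SEQ of segment 5 = 59444 + 569 + 491 + 416 + 1162 = 62082

62082


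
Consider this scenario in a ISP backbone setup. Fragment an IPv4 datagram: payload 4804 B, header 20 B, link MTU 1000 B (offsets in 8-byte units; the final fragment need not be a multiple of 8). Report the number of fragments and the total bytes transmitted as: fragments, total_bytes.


Max data per non-final fragment = floor((MTU - header)/8)*8 = floor((1000 - 20)/8)*8 = floor(980/8)*8 = 976 B
Final fragment needs no 8-byte alignment: it can carry up to MTU - header = 980 B
Non-final fragments needed = ceil((payload - 980) / 976) = ceil(3824/976) = ceil(3.9180) = 4
Number of fragments = 4 + 1 = 5
Fragment sizes (data): 4 * 976 B + 900 B (last, 900 <= 980 OK)
Total bytes sent = payload + n_frags * header = 4804 + 5*20 = 4804 + 100 = 4904 B

5, 4904


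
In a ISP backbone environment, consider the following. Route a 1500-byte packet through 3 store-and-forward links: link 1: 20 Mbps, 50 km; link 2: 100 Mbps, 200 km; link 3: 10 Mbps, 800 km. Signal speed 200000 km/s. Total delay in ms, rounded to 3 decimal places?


Packet = 1500 bytes = 12000 bits. Store-and-forward: sum (t_trans + t_prop) per link.
Link 1: t_trans = 12000/(20*10^6) s = 0.6000 ms; t_prop = 50/200000 s = 0.2500 ms; subtotal = 0.8500 ms
Link 2: t_trans = 12000/(100*10^6) s = 0.1200 ms; t_prop = 200/200000 s = 1.0000 ms; subtotal = 1.1200 ms
Link 3: t_trans = 12000/(10*10^6) s = 1.2000 ms; t_prop = 800/200000 s = 4.0000 ms; subtotal = 5.2000 ms
End-to-end = 0.8500 + 1.1200 + 5.2000 = 7.1700 ms -> 7.170 ms (3 dp)

7.170


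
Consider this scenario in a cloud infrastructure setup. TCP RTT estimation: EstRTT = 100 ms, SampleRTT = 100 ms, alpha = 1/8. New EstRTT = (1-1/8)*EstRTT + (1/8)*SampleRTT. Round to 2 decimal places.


Given: EstRTT = 100 ms, SampleRTT = 100 ms, alpha = 1/8
New EstRTT = (1 - alpha) * EstRTT + alpha * SampleRTT
(7/8) * 100 = 87.5
(1/8) * 100 = 12.5
New EstRTT = 87.5 + 12.5 = 100 ms -> 100.00 ms (2 dp)

100.00


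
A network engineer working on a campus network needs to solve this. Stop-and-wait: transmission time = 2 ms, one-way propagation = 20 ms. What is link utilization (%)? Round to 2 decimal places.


Given: Ttrans = 2 ms, Tprop = 20 ms
RTT = 2 * Tprop = 2 * 20 = 40 ms
U = Ttrans / (Ttrans + RTT)
U = 2 / (2 + 40)
U = 2 / 42 = 0.047619
U% = 4.76%

4.76


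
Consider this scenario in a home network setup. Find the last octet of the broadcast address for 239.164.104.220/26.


Given: IP = 239.164.104.220, prefix = /26
Host bits = 32 - 26 = 6
Network last octet = 220 AND mask = 192
Host part size = 2^6 - 1 = 63
Broadcast last octet = 192 OR 63 = 255

255


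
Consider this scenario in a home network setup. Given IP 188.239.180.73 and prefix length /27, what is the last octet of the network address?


Given: IP = 188.239.180.73, prefix = /27
Subnet mask = 255.255.255.224
Last octet of IP: 73
Last octet of mask: 224
Network last octet = 73 AND 224 = 64

64


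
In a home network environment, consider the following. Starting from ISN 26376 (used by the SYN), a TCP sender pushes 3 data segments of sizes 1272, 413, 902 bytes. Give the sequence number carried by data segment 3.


The SYN occupies sequence number ISN = 26376, so the first data byte is ISN + 1 = 26377.
SEQ of data segment i = (ISN + 1) + sum of payload sizes of segments 1..i-1.
Segment 1: SEQ = 26377, payload = 1272 bytes
Segment 2: SEQ = 27649, payload = 413 bytes
Segment 3: SEQ = 28062, payload = 902 bytes
SEQ of segment 3 = 26377 + 1272 + 413 = 28062

28062


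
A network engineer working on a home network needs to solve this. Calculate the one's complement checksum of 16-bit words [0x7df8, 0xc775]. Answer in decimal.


Given words: [0x7df8, 0xc775]
Step 1: Sum all words
Raw sum = 32248 + 51061 = 83309
Step 2: Fold carry: (17773 + 1) = 17774
One's complement = ~17774 & 0xFFFF = 47761

47761


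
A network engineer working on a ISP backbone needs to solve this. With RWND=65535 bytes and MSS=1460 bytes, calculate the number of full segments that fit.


Given: RWND = 65535 bytes, MSS = 1460 bytes
Full segments = floor(RWND / MSS)
Full segments = floor(65535 / 1460)
Full segments = floor(44.887) = 44

44


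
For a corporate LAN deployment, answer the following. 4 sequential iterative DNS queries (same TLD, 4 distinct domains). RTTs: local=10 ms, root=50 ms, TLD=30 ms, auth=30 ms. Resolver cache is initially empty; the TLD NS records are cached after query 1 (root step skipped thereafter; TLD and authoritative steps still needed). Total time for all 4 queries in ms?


Lookup 1 (cold cache): local + root + TLD + auth = 10 + 50 + 30 + 30 = 120 ms
Lookups 2..4 (TLD NS cached -> skip root; new domain -> still ask TLD and auth): local + TLD + auth = 10 + 30 + 30 = 70 ms each
Remaining 3 lookups: 3 * 70 = 210 ms
Total = 120 + 210 = 330 ms

330


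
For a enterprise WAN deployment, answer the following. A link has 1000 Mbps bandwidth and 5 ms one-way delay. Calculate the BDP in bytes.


Given: bandwidth = 1000 Mbps, delay = 5 ms
BDP in bits = 1000 * 10^6 * 5 / 1000
BDP in bits = 5000000
BDP in bytes = 5000000 / 8 = 625000

625000


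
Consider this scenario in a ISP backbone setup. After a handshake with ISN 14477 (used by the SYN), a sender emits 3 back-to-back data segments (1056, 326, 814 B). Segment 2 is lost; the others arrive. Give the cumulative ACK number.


SYN uses sequence number 14477; first data byte = ISN + 1 = 14478.
Segment 1: SEQ = 14478, len = 1056 B, covers [14478, 15533]
Segment 2: SEQ = 15534, len = 326 B, covers [15534, 15859] [LOST]
Segment 3: SEQ = 15860, len = 814 B, covers [15860, 16673]
In-order data received: bytes [14478, 15533] (segments 1..1).
Segment 2 missing -> gap begins at byte 15534; later segments buffered out of order.
Cumulative ACK = next expected in-order byte = 14478 + 1056 = 15534

15534


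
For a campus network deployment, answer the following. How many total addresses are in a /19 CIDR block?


Given: CIDR prefix /19
Host bits = 32 - 19 = 13
Total addresses = 2^13 = 8192

8192


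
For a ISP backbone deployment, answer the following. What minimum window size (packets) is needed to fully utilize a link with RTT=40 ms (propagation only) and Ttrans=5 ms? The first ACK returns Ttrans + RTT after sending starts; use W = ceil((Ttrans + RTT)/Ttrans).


Given: Ttrans = 5 ms, RTT = 40 ms (= 2 * Tprop, Tprop = 20 ms)
Time until first ACK returns = Ttrans + RTT = 5 + 40 = 45 ms
Need W * Ttrans >= Ttrans + RTT  ->  W >= (Ttrans + RTT) / Ttrans
(Ttrans + RTT) / Ttrans = 45 / 5 = 9
W_min = ceil(9) = 9

9


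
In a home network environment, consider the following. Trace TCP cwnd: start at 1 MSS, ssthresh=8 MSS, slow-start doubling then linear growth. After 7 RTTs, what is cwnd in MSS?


RTT 0: cwnd = 1 MSS (initial)
RTT 1: cwnd = 2 MSS (slow start, doubled)
RTT 2: cwnd = 4 MSS (slow start, doubled)
RTT 3: cwnd = 8 MSS (slow start, doubled)
RTT 4: cwnd = 9 MSS (congestion avoidance, +1)
RTT 5: cwnd = 10 MSS (congestion avoidance, +1)
RTT 6: cwnd = 11 MSS (congestion avoidance, +1)
RTT 7: cwnd = 12 MSS (congestion avoidance, +1)

12


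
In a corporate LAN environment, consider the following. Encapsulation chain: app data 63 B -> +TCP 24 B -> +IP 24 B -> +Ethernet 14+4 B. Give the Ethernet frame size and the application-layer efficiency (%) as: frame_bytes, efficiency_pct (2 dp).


TCP segment = 63 + 24 = 87 B
IP packet = 87 + 24 = 111 B
Ethernet frame = 111 + 14 + 4 = 129 B
Efficiency = app / frame = 63 / 129 = 0.488372 = 48.8372% -> 48.84% (2 dp)

129, 48.84


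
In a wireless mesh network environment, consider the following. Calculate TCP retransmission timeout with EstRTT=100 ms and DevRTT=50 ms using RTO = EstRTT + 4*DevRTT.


Given: EstRTT = 100 ms, DevRTT = 50 ms
Timeout = EstRTT + 4 * DevRTT
4 * DevRTT = 4 * 50 = 200
Timeout = 100 + 200 = 300 ms

300


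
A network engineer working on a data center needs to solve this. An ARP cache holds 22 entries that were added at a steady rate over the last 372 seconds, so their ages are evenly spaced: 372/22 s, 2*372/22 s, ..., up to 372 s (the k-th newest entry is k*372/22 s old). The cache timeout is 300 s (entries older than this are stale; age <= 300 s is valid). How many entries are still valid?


Ages are k * 372/22 s for k = 1..22 (spacing = 16.9091 s).
Entry k is valid iff k * 372/22 <= 300 iff k <= 22 * 300 / 372 = 17.7419
n_valid = floor(17.7419) = 17
(n_stale = 22 - 17 = 5)

17


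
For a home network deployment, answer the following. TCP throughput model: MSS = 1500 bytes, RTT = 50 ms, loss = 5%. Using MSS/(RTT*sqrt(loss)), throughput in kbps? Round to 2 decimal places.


Given: MSS = 1500 bytes, RTT = 50 ms, loss = 5%
RTT in seconds = 50 / 1000 = 0.05
Loss rate = 5% = 0.05
sqrt(loss) = sqrt(0.05) = 0.223606797750
Throughput (bytes/s) = 1500 / (0.05 * 0.223606797750) = 134164.0786
Throughput (kbps) = 134164.0786 * 8 / 1000 = 1073.312629 -> 1073.31 kbps (2 dp)

1073.31


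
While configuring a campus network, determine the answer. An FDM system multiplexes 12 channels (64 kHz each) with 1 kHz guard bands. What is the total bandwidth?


Given: 12 channels, 64 kHz each, guard = 1 kHz
Channel bandwidth = 12 * 64 = 768 kHz
Guard bands = 11 gaps * 1 kHz = 11 kHz
Total = 768 + 11 = 779 kHz

779


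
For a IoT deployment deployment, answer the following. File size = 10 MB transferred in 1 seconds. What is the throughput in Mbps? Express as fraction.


Given: file = 10 MB, time = 1 s
File in Mb = 10 * 8 = 80 Mb
Throughput = 80 / 1 Mbps
Throughput = 80 Mbps

80


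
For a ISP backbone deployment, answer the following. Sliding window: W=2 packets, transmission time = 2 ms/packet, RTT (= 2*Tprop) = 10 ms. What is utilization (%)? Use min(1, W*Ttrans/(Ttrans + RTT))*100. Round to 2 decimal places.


Given: W = 2, Ttrans = 2 ms, RTT = 10 ms (= 2 * Tprop, Tprop = 5 ms)
Cycle time = Ttrans + RTT = 2 + 10 = 12 ms (first packet sent until its ACK returns)
W * Ttrans = 2 * 2 = 4 ms of sending per cycle
W * Ttrans / (Ttrans + RTT) = 4 / 12 = 0.333333
U = min(1, 0.333333) = 0.333333
U% = 33.33%

33.33


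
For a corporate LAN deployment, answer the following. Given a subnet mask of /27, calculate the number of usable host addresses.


Given: subnet mask /27
Host bits = 32 - 27 = 5
Total addresses = 2^5 = 32
Usable hosts = 32 - 2 (network + broadcast) = 30

30


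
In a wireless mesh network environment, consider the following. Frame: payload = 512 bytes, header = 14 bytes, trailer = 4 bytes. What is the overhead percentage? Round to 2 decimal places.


Given: payload = 512 B, header = 14 B, trailer = 4 B
Overhead bytes = header + trailer = 14 + 4 = 18
Total frame = payload + overhead = 512 + 18 = 530
Overhead % = 18 / 530 * 100 = 3.3962% -> 3.40% (2 dp)

3.40


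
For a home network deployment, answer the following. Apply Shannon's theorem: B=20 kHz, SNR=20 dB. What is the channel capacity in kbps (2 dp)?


Given: B = 20 kHz, SNR = 20 dB
SNR linear = 10^(20/10) = 100
1 + SNR = 101
log2(101) = 6.6582114828
C = 20 * 1000 * 6.6582114828 = 133164.2297 bps
C = 133.164230 kbps -> 133.16 kbps (2 dp)

133.16


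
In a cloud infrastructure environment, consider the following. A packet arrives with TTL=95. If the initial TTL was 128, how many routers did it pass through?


Given: initial TTL = 128, received TTL = 95
Hops = initial TTL - received TTL
Hops = 128 - 95 = 33

33


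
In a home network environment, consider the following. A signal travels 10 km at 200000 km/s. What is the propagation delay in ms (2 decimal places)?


Given: distance = 10 km, speed = 200000 km/s
Delay = distance / speed = 10 / 200000 seconds
Delay in ms = 10 * 1000 / 200000
Delay = 0.0500 ms
Rounded to 2 dp = 0.05 ms

0.05


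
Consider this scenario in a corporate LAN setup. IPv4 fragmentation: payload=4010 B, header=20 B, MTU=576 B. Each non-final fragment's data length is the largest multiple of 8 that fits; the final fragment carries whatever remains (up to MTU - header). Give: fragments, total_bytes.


Max data per non-final fragment = floor((MTU - header)/8)*8 = floor((576 - 20)/8)*8 = floor(556/8)*8 = 552 B
Final fragment needs no 8-byte alignment: it can carry up to MTU - header = 556 B
Non-final fragments needed = ceil((payload - 556) / 552) = ceil(3454/552) = ceil(6.2572) = 7
Number of fragments = 7 + 1 = 8
Fragment sizes (data): 7 * 552 B + 146 B (last, 146 <= 556 OK)
Total bytes sent = payload + n_frags * header = 4010 + 8*20 = 4010 + 160 = 4170 B

8, 4170


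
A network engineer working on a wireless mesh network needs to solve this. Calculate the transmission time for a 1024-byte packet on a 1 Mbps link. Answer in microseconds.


Given: packet = 1024 bytes, bandwidth = 1 Mbps
Packet in bits = 1024 * 8 = 8192 bits
Bandwidth = 1 * 10^6 = 1000000 bps
Time = 8192 / 1000000 seconds
Time in us = 8192 * 10^6 / 1000000 = 8192

8192


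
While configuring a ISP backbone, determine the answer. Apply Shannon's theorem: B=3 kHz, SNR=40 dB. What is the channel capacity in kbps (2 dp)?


Given: B = 3 kHz, SNR = 40 dB
SNR linear = 10^(40/10) = 10000
1 + SNR = 10001
log2(10001) = 13.2878566418
C = 3 * 1000 * 13.2878566418 = 39863.5699 bps
C = 39.863570 kbps -> 39.86 kbps (2 dp)

39.86


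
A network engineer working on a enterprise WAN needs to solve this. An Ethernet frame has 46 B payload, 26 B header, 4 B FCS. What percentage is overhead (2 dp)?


Given: payload = 46 B, header = 26 B, trailer = 4 B
Overhead bytes = header + trailer = 26 + 4 = 30
Total frame = payload + overhead = 46 + 30 = 76
Overhead % = 30 / 76 * 100 = 39.4737% -> 39.47% (2 dp)

39.47


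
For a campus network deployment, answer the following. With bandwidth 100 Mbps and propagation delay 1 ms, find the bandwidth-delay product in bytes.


Given: bandwidth = 100 Mbps, delay = 1 ms
BDP in bits = 100 * 10^6 * 1 / 1000
BDP in bits = 100000
BDP in bytes = 100000 / 8 = 12500

12500


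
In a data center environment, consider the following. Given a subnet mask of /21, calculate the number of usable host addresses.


Given: subnet mask /21
Host bits = 32 - 21 = 11
Total addresses = 2^11 = 2048
Usable hosts = 2048 - 2 (network + broadcast) = 2046

2046


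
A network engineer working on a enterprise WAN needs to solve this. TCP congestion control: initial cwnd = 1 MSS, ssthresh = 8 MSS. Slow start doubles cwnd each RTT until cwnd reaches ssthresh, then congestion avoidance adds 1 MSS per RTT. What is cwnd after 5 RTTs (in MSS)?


RTT 0: cwnd = 1 MSS (initial)
RTT 1: cwnd = 2 MSS (slow start, doubled)
RTT 2: cwnd = 4 MSS (slow start, doubled)
RTT 3: cwnd = 8 MSS (slow start, doubled)
RTT 4: cwnd = 9 MSS (congestion avoidance, +1)
RTT 5: cwnd = 10 MSS (congestion avoidance, +1)

10


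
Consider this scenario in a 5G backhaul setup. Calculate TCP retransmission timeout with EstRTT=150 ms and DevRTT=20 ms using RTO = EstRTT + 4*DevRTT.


Given: EstRTT = 150 ms, DevRTT = 20 ms
Timeout = EstRTT + 4 * DevRTT
4 * DevRTT = 4 * 20 = 80
Timeout = 150 + 80 = 230 ms

230


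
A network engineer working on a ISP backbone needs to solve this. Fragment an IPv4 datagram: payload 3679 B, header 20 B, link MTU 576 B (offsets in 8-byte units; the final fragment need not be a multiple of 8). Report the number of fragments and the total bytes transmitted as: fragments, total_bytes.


Max data per non-final fragment = floor((MTU - header)/8)*8 = floor((576 - 20)/8)*8 = floor(556/8)*8 = 552 B
Final fragment needs no 8-byte alignment: it can carry up to MTU - header = 556 B
Non-final fragments needed = ceil((payload - 556) / 552) = ceil(3123/552) = ceil(5.6576) = 6
Number of fragments = 6 + 1 = 7
Fragment sizes (data): 6 * 552 B + 367 B (last, 367 <= 556 OK)
Total bytes sent = payload + n_frags * header = 3679 + 7*20 = 3679 + 140 = 3819 B

7, 3819


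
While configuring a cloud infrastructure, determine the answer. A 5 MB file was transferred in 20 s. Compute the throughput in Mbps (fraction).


Given: file = 5 MB, time = 20 s
File in Mb = 5 * 8 = 40 Mb
Throughput = 40 / 20 Mbps
Throughput = 2 Mbps

2
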